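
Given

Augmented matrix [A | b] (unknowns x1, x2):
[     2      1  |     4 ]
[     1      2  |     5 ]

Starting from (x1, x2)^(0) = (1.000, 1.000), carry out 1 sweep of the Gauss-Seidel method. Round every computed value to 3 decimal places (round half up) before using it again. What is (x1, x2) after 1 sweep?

Iteration 1:
  x1 = (4 - (1)·1.000) / (2) = 1.500
  x2 = (5 - (1)·1.500) / (2) = 1.750

(1.500, 1.750)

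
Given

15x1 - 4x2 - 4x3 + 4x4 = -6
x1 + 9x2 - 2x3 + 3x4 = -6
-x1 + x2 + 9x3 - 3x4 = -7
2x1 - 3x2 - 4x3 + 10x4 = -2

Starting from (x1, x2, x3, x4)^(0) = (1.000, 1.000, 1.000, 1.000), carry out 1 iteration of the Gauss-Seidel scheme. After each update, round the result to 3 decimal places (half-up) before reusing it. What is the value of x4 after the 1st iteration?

Iteration 1:
  x1 = (-6 - (-4)·1.000 - (-4)·1.000 - (4)·1.000) / (15) = -0.133
  x2 = (-6 - (1)·-0.133 - (-2)·1.000 - (3)·1.000) / (9) = -0.763
  x3 = (-7 - (-1)·-0.133 - (1)·-0.763 - (-3)·1.000) / (9) = -0.374
  x4 = (-2 - (2)·-0.133 - (-3)·-0.763 - (-4)·-0.374) / (10) = -0.552

-0.552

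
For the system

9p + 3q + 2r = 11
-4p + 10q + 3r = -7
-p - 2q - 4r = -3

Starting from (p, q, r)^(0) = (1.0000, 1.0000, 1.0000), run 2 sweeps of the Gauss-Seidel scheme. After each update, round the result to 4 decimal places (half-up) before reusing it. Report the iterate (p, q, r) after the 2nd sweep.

(1.2555, -0.4828, 0.6775)

Iteration 1:
  p = (11 - (3)·1.0000 - (2)·1.0000) / (9) = 0.6667
  q = (-7 - (-4)·0.6667 - (3)·1.0000) / (10) = -0.7333
  r = (-3 - (-1)·0.6667 - (-2)·-0.7333) / (-4) = 0.9500
Iteration 2:
  p = (11 - (3)·-0.7333 - (2)·0.9500) / (9) = 1.2555
  q = (-7 - (-4)·1.2555 - (3)·0.9500) / (10) = -0.4828
  r = (-3 - (-1)·1.2555 - (-2)·-0.4828) / (-4) = 0.6775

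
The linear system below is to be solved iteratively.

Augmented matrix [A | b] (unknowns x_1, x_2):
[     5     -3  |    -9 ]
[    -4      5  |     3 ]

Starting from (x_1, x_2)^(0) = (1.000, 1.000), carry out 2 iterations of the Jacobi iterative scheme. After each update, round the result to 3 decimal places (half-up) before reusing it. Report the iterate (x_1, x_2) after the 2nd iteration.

(-0.960, -0.360)

Iteration 1:
  x_1 = (-9 - (-3)·1.000) / (5) = -1.200
  x_2 = (3 - (-4)·1.000) / (5) = 1.400
Iteration 2:
  x_1 = (-9 - (-3)·1.400) / (5) = -0.960
  x_2 = (3 - (-4)·-1.200) / (5) = -0.360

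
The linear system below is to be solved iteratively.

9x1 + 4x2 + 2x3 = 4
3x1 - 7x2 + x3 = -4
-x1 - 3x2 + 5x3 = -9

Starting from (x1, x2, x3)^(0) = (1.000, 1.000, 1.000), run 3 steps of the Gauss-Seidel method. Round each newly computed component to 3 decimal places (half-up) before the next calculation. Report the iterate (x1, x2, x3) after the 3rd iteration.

Iteration 1:
  x1 = (4 - (4)·1.000 - (2)·1.000) / (9) = -0.222
  x2 = (-4 - (3)·-0.222 - (1)·1.000) / (-7) = 0.619
  x3 = (-9 - (-1)·-0.222 - (-3)·0.619) / (5) = -1.473
Iteration 2:
  x1 = (4 - (4)·0.619 - (2)·-1.473) / (9) = 0.497
  x2 = (-4 - (3)·0.497 - (1)·-1.473) / (-7) = 0.574
  x3 = (-9 - (-1)·0.497 - (-3)·0.574) / (5) = -1.356
Iteration 3:
  x1 = (4 - (4)·0.574 - (2)·-1.356) / (9) = 0.491
  x2 = (-4 - (3)·0.491 - (1)·-1.356) / (-7) = 0.588
  x3 = (-9 - (-1)·0.491 - (-3)·0.588) / (5) = -1.349

(0.491, 0.588, -1.349)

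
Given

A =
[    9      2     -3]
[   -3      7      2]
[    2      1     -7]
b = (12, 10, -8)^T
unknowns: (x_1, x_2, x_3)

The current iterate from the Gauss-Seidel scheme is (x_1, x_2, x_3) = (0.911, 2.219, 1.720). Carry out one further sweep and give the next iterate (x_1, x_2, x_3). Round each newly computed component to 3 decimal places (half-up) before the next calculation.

One sweep:
  x_1 = (12 - (2)·2.219 - (-3)·1.720) / (9) = 1.414
  x_2 = (10 - (-3)·1.414 - (2)·1.720) / (7) = 1.543
  x_3 = (-8 - (2)·1.414 - (1)·1.543) / (-7) = 1.767

(1.414, 1.543, 1.767)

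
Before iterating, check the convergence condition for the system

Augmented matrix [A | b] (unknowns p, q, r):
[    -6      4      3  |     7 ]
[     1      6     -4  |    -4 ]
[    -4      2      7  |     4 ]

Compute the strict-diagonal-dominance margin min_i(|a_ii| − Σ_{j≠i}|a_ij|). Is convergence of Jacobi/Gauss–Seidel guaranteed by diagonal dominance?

row 1: |-6| − (4+3) = -1
row 2: |6| − (1+4) = 1
row 3: |7| − (4+2) = 1
minimum over rows = -1 → not strictly diagonally dominant

-1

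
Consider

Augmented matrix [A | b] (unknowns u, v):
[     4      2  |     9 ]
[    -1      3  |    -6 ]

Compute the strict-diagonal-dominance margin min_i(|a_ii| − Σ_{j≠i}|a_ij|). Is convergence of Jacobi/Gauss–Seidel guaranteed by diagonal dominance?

row 1: |4| − (2) = 2
row 2: |3| − (1) = 2
minimum over rows = 2 → strictly diagonally dominant (convergence guaranteed)

2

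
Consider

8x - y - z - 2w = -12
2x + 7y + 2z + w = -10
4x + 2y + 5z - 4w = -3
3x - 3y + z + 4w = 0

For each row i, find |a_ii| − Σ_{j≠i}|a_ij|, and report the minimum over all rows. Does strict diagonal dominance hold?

-5

row 1: |8| − (1+1+2) = 4
row 2: |7| − (2+2+1) = 2
row 3: |5| − (4+2+4) = -5
row 4: |4| − (3+3+1) = -3
minimum over rows = -5 → not strictly diagonally dominant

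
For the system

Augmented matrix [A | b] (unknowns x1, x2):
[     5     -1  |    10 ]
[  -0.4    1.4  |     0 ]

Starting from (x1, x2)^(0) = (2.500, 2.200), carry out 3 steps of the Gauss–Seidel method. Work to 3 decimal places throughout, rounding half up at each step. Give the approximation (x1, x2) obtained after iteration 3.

Iteration 1:
  x1 = (10 - (-1)·2.200) / (5) = 2.440
  x2 = (0 - (-0.4)·2.440) / (1.4) = 0.697
Iteration 2:
  x1 = (10 - (-1)·0.697) / (5) = 2.139
  x2 = (0 - (-0.4)·2.139) / (1.4) = 0.611
Iteration 3:
  x1 = (10 - (-1)·0.611) / (5) = 2.122
  x2 = (0 - (-0.4)·2.122) / (1.4) = 0.606

(2.122, 0.606)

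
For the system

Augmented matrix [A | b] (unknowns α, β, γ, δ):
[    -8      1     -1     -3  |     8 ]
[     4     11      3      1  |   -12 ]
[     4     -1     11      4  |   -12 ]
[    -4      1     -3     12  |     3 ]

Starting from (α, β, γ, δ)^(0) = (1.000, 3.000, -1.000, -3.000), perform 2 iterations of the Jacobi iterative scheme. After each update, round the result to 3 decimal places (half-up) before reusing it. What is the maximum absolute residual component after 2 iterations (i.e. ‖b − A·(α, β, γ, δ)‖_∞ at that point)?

10.656

Iteration 1:
  α = (8 - (1)·3.000 - (-1)·-1.000 - (-3)·-3.000) / (-8) = 0.625
  β = (-12 - (4)·1.000 - (3)·-1.000 - (1)·-3.000) / (11) = -0.909
  γ = (-12 - (4)·1.000 - (-1)·3.000 - (4)·-3.000) / (11) = -0.091
  δ = (3 - (-4)·1.000 - (1)·3.000 - (-3)·-1.000) / (12) = 0.083
Iteration 2:
  α = (8 - (1)·-0.909 - (-1)·-0.091 - (-3)·0.083) / (-8) = -1.133
  β = (-12 - (4)·0.625 - (3)·-0.091 - (1)·0.083) / (11) = -1.301
  γ = (-12 - (4)·0.625 - (-1)·-0.909 - (4)·0.083) / (11) = -1.431
  δ = (3 - (-4)·0.625 - (1)·-0.909 - (-3)·-0.091) / (12) = 0.511
Residual b − A·x = (0.339, 10.625, 4.928, -10.656); ∞-norm = 10.656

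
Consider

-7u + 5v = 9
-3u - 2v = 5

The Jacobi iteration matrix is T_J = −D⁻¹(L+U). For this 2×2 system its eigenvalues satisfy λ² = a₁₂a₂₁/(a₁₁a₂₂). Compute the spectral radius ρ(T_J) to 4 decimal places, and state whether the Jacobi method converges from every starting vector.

a₁₂a₂₁/(a₁₁a₂₂) = (5)·(-3) / ((-7)·(-2)) = -1.071429
ρ = √|-1.071429| = √1.071429 = 1.0351
ρ > 1, so Jacobi diverges

1.0351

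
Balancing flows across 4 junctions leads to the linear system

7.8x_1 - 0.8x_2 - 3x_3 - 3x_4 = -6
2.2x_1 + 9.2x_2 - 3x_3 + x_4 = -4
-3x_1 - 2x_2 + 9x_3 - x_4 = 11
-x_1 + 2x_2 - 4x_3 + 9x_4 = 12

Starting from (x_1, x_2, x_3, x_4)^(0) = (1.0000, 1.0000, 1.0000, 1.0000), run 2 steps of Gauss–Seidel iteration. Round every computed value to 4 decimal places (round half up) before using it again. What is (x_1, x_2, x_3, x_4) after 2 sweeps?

(0.4737, -0.3351, 1.5259, 2.1386)

Iteration 1:
  x_1 = (-6 - (-0.8)·1.0000 - (-3)·1.0000 - (-3)·1.0000) / (7.8) = 0.1026
  x_2 = (-4 - (2.2)·0.1026 - (-3)·1.0000 - (1)·1.0000) / (9.2) = -0.2419
  x_3 = (11 - (-3)·0.1026 - (-2)·-0.2419 - (-1)·1.0000) / (9) = 1.3138
  x_4 = (12 - (-1)·0.1026 - (2)·-0.2419 - (-4)·1.3138) / (9) = 1.9824
Iteration 2:
  x_1 = (-6 - (-0.8)·-0.2419 - (-3)·1.3138 - (-3)·1.9824) / (7.8) = 0.4737
  x_2 = (-4 - (2.2)·0.4737 - (-3)·1.3138 - (1)·1.9824) / (9.2) = -0.3351
  x_3 = (11 - (-3)·0.4737 - (-2)·-0.3351 - (-1)·1.9824) / (9) = 1.5259
  x_4 = (12 - (-1)·0.4737 - (2)·-0.3351 - (-4)·1.5259) / (9) = 2.1386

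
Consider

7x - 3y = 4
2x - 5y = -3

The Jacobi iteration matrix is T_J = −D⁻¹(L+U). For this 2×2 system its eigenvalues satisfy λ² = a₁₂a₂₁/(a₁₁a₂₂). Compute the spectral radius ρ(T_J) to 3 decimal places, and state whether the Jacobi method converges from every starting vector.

a₁₂a₂₁/(a₁₁a₂₂) = (-3)·(2) / ((7)·(-5)) = 0.171429
ρ = √|0.171429| = √0.171429 = 0.414
ρ < 1, so Jacobi converges

0.414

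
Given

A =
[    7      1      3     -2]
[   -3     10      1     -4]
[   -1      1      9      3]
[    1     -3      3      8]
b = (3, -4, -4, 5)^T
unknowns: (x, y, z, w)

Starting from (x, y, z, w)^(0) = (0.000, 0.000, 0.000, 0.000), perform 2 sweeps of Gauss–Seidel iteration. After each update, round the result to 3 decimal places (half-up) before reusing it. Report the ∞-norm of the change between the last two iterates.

Iteration 1:
  x = (3 - (1)·0.000 - (3)·0.000 - (-2)·0.000) / (7) = 0.429
  y = (-4 - (-3)·0.429 - (1)·0.000 - (-4)·0.000) / (10) = -0.271
  z = (-4 - (-1)·0.429 - (1)·-0.271 - (3)·0.000) / (9) = -0.367
  w = (5 - (1)·0.429 - (-3)·-0.271 - (3)·-0.367) / (8) = 0.607
Iteration 2:
  x = (3 - (1)·-0.271 - (3)·-0.367 - (-2)·0.607) / (7) = 0.798
  y = (-4 - (-3)·0.798 - (1)·-0.367 - (-4)·0.607) / (10) = 0.119
  z = (-4 - (-1)·0.798 - (1)·0.119 - (3)·0.607) / (9) = -0.571
  w = (5 - (1)·0.798 - (-3)·0.119 - (3)·-0.571) / (8) = 0.784
Change: (0.369, 0.390, -0.204, 0.177) → max |·| = 0.390

0.390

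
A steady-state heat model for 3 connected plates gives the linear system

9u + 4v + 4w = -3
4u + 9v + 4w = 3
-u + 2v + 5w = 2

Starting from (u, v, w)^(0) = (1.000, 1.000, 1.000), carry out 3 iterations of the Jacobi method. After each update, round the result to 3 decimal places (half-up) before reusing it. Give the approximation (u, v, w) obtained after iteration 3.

Iteration 1:
  u = (-3 - (4)·1.000 - (4)·1.000) / (9) = -1.222
  v = (3 - (4)·1.000 - (4)·1.000) / (9) = -0.556
  w = (2 - (-1)·1.000 - (2)·1.000) / (5) = 0.200
Iteration 2:
  u = (-3 - (4)·-0.556 - (4)·0.200) / (9) = -0.175
  v = (3 - (4)·-1.222 - (4)·0.200) / (9) = 0.788
  w = (2 - (-1)·-1.222 - (2)·-0.556) / (5) = 0.378
Iteration 3:
  u = (-3 - (4)·0.788 - (4)·0.378) / (9) = -0.852
  v = (3 - (4)·-0.175 - (4)·0.378) / (9) = 0.243
  w = (2 - (-1)·-0.175 - (2)·0.788) / (5) = 0.050

(-0.852, 0.243, 0.050)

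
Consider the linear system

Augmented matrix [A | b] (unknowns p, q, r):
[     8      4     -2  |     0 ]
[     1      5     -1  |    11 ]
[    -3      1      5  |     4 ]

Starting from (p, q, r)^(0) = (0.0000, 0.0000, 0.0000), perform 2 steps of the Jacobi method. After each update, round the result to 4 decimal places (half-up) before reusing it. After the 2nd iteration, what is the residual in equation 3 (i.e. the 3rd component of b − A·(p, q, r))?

Iteration 1:
  p = (0 - (4)·0.0000 - (-2)·0.0000) / (8) = 0.0000
  q = (11 - (1)·0.0000 - (-1)·0.0000) / (5) = 2.2000
  r = (4 - (-3)·0.0000 - (1)·0.0000) / (5) = 0.8000
Iteration 2:
  p = (0 - (4)·2.2000 - (-2)·0.8000) / (8) = -0.9000
  q = (11 - (1)·0.0000 - (-1)·0.8000) / (5) = 2.3600
  r = (4 - (-3)·0.0000 - (1)·2.2000) / (5) = 0.3600
Residual b − A·x = (-1.5200, 0.4600, -2.8600)

-2.8600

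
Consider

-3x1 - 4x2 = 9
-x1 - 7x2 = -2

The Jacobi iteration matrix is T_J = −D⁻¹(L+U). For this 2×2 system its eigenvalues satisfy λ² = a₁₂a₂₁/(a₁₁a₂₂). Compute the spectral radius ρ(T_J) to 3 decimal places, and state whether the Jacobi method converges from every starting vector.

a₁₂a₂₁/(a₁₁a₂₂) = (-4)·(-1) / ((-3)·(-7)) = 0.190476
ρ = √|0.190476| = √0.190476 = 0.436
ρ < 1, so Jacobi converges

0.436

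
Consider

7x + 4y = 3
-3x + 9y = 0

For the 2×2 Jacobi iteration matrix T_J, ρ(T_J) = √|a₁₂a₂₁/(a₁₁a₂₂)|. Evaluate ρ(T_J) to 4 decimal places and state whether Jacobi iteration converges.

a₁₂a₂₁/(a₁₁a₂₂) = (4)·(-3) / ((7)·(9)) = -0.190476
ρ = √|-0.190476| = √0.190476 = 0.4364
ρ < 1, so Jacobi converges

0.4364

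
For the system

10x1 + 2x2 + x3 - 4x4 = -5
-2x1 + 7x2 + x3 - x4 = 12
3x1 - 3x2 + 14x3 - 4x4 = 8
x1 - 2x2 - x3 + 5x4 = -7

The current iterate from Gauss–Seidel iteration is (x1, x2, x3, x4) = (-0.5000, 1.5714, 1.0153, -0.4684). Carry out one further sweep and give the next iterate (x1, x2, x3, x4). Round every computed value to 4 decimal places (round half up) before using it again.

(-1.1032, 1.1871, 0.9284, -0.5188)

One sweep:
  x1 = (-5 - (2)·1.5714 - (1)·1.0153 - (-4)·-0.4684) / (10) = -1.1032
  x2 = (12 - (-2)·-1.1032 - (1)·1.0153 - (-1)·-0.4684) / (7) = 1.1871
  x3 = (8 - (3)·-1.1032 - (-3)·1.1871 - (-4)·-0.4684) / (14) = 0.9284
  x4 = (-7 - (1)·-1.1032 - (-2)·1.1871 - (-1)·0.9284) / (5) = -0.5188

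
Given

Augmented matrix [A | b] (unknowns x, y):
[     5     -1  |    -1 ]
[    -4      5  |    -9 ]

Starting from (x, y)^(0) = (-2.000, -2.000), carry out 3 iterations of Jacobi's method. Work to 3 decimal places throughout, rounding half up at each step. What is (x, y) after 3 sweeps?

Iteration 1:
  x = (-1 - (-1)·-2.000) / (5) = -0.600
  y = (-9 - (-4)·-2.000) / (5) = -3.400
Iteration 2:
  x = (-1 - (-1)·-3.400) / (5) = -0.880
  y = (-9 - (-4)·-0.600) / (5) = -2.280
Iteration 3:
  x = (-1 - (-1)·-2.280) / (5) = -0.656
  y = (-9 - (-4)·-0.880) / (5) = -2.504

(-0.656, -2.504)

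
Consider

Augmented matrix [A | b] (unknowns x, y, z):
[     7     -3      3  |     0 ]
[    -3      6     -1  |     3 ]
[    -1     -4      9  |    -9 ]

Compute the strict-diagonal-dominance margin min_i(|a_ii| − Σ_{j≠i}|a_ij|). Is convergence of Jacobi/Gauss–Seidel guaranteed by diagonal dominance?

1

row 1: |7| − (3+3) = 1
row 2: |6| − (3+1) = 2
row 3: |9| − (1+4) = 4
minimum over rows = 1 → strictly diagonally dominant (convergence guaranteed)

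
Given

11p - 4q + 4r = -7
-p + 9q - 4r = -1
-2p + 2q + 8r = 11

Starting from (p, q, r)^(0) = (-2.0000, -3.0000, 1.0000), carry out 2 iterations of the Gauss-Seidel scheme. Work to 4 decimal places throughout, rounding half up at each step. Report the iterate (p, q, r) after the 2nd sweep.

(-0.9004, 0.1564, 1.1108)

Iteration 1:
  p = (-7 - (-4)·-3.0000 - (4)·1.0000) / (11) = -2.0909
  q = (-1 - (-1)·-2.0909 - (-4)·1.0000) / (9) = 0.1010
  r = (11 - (-2)·-2.0909 - (2)·0.1010) / (8) = 0.8270
Iteration 2:
  p = (-7 - (-4)·0.1010 - (4)·0.8270) / (11) = -0.9004
  q = (-1 - (-1)·-0.9004 - (-4)·0.8270) / (9) = 0.1564
  r = (11 - (-2)·-0.9004 - (2)·0.1564) / (8) = 1.1108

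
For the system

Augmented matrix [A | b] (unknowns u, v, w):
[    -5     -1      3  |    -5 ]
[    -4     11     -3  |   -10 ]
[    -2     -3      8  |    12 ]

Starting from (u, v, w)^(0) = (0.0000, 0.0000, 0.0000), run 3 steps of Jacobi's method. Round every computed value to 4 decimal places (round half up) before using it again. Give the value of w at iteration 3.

1.9693

Iteration 1:
  u = (-5 - (-1)·0.0000 - (3)·0.0000) / (-5) = 1.0000
  v = (-10 - (-4)·0.0000 - (-3)·0.0000) / (11) = -0.9091
  w = (12 - (-2)·0.0000 - (-3)·0.0000) / (8) = 1.5000
Iteration 2:
  u = (-5 - (-1)·-0.9091 - (3)·1.5000) / (-5) = 2.0818
  v = (-10 - (-4)·1.0000 - (-3)·1.5000) / (11) = -0.1364
  w = (12 - (-2)·1.0000 - (-3)·-0.9091) / (8) = 1.4091
Iteration 3:
  u = (-5 - (-1)·-0.1364 - (3)·1.4091) / (-5) = 1.8727
  v = (-10 - (-4)·2.0818 - (-3)·1.4091) / (11) = 0.2322
  w = (12 - (-2)·2.0818 - (-3)·-0.1364) / (8) = 1.9693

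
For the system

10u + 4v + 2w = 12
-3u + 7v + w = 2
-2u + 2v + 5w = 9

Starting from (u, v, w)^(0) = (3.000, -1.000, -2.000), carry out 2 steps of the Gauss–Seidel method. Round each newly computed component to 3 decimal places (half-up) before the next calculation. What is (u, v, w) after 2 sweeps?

Iteration 1:
  u = (12 - (4)·-1.000 - (2)·-2.000) / (10) = 2.000
  v = (2 - (-3)·2.000 - (1)·-2.000) / (7) = 1.429
  w = (9 - (-2)·2.000 - (2)·1.429) / (5) = 2.028
Iteration 2:
  u = (12 - (4)·1.429 - (2)·2.028) / (10) = 0.223
  v = (2 - (-3)·0.223 - (1)·2.028) / (7) = 0.092
  w = (9 - (-2)·0.223 - (2)·0.092) / (5) = 1.852

(0.223, 0.092, 1.852)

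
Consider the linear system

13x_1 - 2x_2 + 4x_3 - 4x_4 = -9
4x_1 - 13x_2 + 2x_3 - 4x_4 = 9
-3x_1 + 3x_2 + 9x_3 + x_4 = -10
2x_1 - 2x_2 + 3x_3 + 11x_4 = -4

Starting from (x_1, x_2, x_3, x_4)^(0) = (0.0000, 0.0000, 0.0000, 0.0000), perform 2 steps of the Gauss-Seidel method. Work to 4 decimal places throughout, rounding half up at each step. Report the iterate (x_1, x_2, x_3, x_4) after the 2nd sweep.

(-0.5481, -0.9844, -0.9525, -0.1832)

Iteration 1:
  x_1 = (-9 - (-2)·0.0000 - (4)·0.0000 - (-4)·0.0000) / (13) = -0.6923
  x_2 = (9 - (4)·-0.6923 - (2)·0.0000 - (-4)·0.0000) / (-13) = -0.9053
  x_3 = (-10 - (-3)·-0.6923 - (3)·-0.9053 - (1)·0.0000) / (9) = -1.0401
  x_4 = (-4 - (2)·-0.6923 - (-2)·-0.9053 - (3)·-1.0401) / (11) = -0.1187
Iteration 2:
  x_1 = (-9 - (-2)·-0.9053 - (4)·-1.0401 - (-4)·-0.1187) / (13) = -0.5481
  x_2 = (9 - (4)·-0.5481 - (2)·-1.0401 - (-4)·-0.1187) / (-13) = -0.9844
  x_3 = (-10 - (-3)·-0.5481 - (3)·-0.9844 - (1)·-0.1187) / (9) = -0.9525
  x_4 = (-4 - (2)·-0.5481 - (-2)·-0.9844 - (3)·-0.9525) / (11) = -0.1832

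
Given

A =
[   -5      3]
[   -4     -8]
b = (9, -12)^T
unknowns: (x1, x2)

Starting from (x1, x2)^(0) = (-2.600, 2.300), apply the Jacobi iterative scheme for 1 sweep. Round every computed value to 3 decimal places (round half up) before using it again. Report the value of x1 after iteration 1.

-0.420

Iteration 1:
  x1 = (9 - (3)·2.300) / (-5) = -0.420
  x2 = (-12 - (-4)·-2.600) / (-8) = 2.800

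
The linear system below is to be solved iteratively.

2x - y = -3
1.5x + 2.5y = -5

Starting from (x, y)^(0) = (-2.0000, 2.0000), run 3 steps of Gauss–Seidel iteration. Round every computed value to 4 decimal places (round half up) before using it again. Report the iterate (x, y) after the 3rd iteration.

Iteration 1:
  x = (-3 - (-1)·2.0000) / (2) = -0.5000
  y = (-5 - (1.5)·-0.5000) / (2.5) = -1.7000
Iteration 2:
  x = (-3 - (-1)·-1.7000) / (2) = -2.3500
  y = (-5 - (1.5)·-2.3500) / (2.5) = -0.5900
Iteration 3:
  x = (-3 - (-1)·-0.5900) / (2) = -1.7950
  y = (-5 - (1.5)·-1.7950) / (2.5) = -0.9230

(-1.7950, -0.9230)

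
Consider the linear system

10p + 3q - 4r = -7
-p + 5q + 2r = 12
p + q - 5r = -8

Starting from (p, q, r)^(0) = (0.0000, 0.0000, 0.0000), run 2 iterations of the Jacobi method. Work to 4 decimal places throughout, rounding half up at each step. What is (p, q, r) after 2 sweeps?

Iteration 1:
  p = (-7 - (3)·0.0000 - (-4)·0.0000) / (10) = -0.7000
  q = (12 - (-1)·0.0000 - (2)·0.0000) / (5) = 2.4000
  r = (-8 - (1)·0.0000 - (1)·0.0000) / (-5) = 1.6000
Iteration 2:
  p = (-7 - (3)·2.4000 - (-4)·1.6000) / (10) = -0.7800
  q = (12 - (-1)·-0.7000 - (2)·1.6000) / (5) = 1.6200
  r = (-8 - (1)·-0.7000 - (1)·2.4000) / (-5) = 1.9400

(-0.7800, 1.6200, 1.9400)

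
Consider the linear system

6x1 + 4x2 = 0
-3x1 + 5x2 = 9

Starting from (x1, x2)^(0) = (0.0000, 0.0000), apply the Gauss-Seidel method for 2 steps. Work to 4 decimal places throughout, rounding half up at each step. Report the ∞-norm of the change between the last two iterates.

Iteration 1:
  x1 = (0 - (4)·0.0000) / (6) = 0.0000
  x2 = (9 - (-3)·0.0000) / (5) = 1.8000
Iteration 2:
  x1 = (0 - (4)·1.8000) / (6) = -1.2000
  x2 = (9 - (-3)·-1.2000) / (5) = 1.0800
Change: (-1.2000, -0.7200) → max |·| = 1.2000

1.2000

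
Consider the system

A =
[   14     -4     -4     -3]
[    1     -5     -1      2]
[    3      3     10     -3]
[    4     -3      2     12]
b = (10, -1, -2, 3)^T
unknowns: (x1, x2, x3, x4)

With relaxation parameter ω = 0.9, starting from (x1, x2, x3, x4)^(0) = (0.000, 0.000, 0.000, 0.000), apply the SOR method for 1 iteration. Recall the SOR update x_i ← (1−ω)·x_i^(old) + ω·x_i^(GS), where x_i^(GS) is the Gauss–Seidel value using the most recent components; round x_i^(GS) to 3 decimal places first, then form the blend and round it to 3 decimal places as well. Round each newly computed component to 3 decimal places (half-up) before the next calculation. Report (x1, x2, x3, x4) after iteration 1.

Iteration 1:
  x1: GS value = (10 - (-4)·0.000 - (-4)·0.000 - (-3)·0.000) / (14) = 0.714;  x1 ← (1−ω)·0.000 + ω·0.714 = 0.643
  x2: GS value = (-1 - (1)·0.643 - (-1)·0.000 - (2)·0.000) / (-5) = 0.329;  x2 ← (1−ω)·0.000 + ω·0.329 = 0.296
  x3: GS value = (-2 - (3)·0.643 - (3)·0.296 - (-3)·0.000) / (10) = -0.482;  x3 ← (1−ω)·0.000 + ω·-0.482 = -0.434
  x4: GS value = (3 - (4)·0.643 - (-3)·0.296 - (2)·-0.434) / (12) = 0.182;  x4 ← (1−ω)·0.000 + ω·0.182 = 0.164

(0.643, 0.296, -0.434, 0.164)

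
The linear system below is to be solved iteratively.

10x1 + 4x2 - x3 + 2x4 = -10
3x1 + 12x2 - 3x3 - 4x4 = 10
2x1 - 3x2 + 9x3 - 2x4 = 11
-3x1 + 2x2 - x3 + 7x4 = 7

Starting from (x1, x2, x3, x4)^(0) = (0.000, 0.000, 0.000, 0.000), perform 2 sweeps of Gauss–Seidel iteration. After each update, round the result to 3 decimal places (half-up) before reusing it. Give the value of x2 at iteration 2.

Iteration 1:
  x1 = (-10 - (4)·0.000 - (-1)·0.000 - (2)·0.000) / (10) = -1.000
  x2 = (10 - (3)·-1.000 - (-3)·0.000 - (-4)·0.000) / (12) = 1.083
  x3 = (11 - (2)·-1.000 - (-3)·1.083 - (-2)·0.000) / (9) = 1.805
  x4 = (7 - (-3)·-1.000 - (2)·1.083 - (-1)·1.805) / (7) = 0.520
Iteration 2:
  x1 = (-10 - (4)·1.083 - (-1)·1.805 - (2)·0.520) / (10) = -1.357
  x2 = (10 - (3)·-1.357 - (-3)·1.805 - (-4)·0.520) / (12) = 1.797
  x3 = (11 - (2)·-1.357 - (-3)·1.797 - (-2)·0.520) / (9) = 2.238
  x4 = (7 - (-3)·-1.357 - (2)·1.797 - (-1)·2.238) / (7) = 0.225

1.797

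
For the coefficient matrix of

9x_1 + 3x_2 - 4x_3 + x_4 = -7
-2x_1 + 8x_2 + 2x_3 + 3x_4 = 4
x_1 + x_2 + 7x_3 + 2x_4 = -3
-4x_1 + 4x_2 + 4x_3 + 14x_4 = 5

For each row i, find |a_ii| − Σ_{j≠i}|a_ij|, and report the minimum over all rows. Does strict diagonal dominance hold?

row 1: |9| − (3+4+1) = 1
row 2: |8| − (2+2+3) = 1
row 3: |7| − (1+1+2) = 3
row 4: |14| − (4+4+4) = 2
minimum over rows = 1 → strictly diagonally dominant (convergence guaranteed)

1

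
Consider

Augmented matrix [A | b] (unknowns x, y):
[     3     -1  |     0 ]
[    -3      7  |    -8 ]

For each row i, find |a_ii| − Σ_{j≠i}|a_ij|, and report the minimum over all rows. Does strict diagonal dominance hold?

row 1: |3| − (1) = 2
row 2: |7| − (3) = 4
minimum over rows = 2 → strictly diagonally dominant (convergence guaranteed)

2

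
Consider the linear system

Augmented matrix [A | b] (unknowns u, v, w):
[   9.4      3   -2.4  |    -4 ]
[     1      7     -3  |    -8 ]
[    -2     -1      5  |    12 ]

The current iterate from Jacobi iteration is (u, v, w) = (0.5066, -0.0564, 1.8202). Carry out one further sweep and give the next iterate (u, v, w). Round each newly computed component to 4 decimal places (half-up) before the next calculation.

One sweep:
  u = (-4 - (3)·-0.0564 - (-2.4)·1.8202) / (9.4) = 0.0572
  v = (-8 - (1)·0.5066 - (-3)·1.8202) / (7) = -0.4351
  w = (12 - (-2)·0.5066 - (-1)·-0.0564) / (5) = 2.5914

(0.0572, -0.4351, 2.5914)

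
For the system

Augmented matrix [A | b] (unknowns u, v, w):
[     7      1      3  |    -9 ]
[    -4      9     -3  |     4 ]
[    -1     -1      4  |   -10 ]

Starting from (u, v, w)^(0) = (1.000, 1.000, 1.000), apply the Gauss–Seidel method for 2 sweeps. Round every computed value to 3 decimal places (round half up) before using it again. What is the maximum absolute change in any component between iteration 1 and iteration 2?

Iteration 1:
  u = (-9 - (1)·1.000 - (3)·1.000) / (7) = -1.857
  v = (4 - (-4)·-1.857 - (-3)·1.000) / (9) = -0.048
  w = (-10 - (-1)·-1.857 - (-1)·-0.048) / (4) = -2.976
Iteration 2:
  u = (-9 - (1)·-0.048 - (3)·-2.976) / (7) = -0.003
  v = (4 - (-4)·-0.003 - (-3)·-2.976) / (9) = -0.549
  w = (-10 - (-1)·-0.003 - (-1)·-0.549) / (4) = -2.638
Change: (1.854, -0.501, 0.338) → max |·| = 1.854

1.854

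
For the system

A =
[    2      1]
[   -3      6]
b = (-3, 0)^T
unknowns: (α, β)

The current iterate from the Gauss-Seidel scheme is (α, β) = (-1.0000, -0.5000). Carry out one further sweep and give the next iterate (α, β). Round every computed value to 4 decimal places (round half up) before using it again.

One sweep:
  α = (-3 - (1)·-0.5000) / (2) = -1.2500
  β = (0 - (-3)·-1.2500) / (6) = -0.6250

(-1.2500, -0.6250)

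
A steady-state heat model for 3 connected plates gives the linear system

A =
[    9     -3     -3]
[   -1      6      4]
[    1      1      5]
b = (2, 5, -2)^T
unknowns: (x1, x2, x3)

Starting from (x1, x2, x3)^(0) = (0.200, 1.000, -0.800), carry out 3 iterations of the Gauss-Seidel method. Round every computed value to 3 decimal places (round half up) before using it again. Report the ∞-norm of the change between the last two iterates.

Iteration 1:
  x1 = (2 - (-3)·1.000 - (-3)·-0.800) / (9) = 0.289
  x2 = (5 - (-1)·0.289 - (4)·-0.800) / (6) = 1.415
  x3 = (-2 - (1)·0.289 - (1)·1.415) / (5) = -0.741
Iteration 2:
  x1 = (2 - (-3)·1.415 - (-3)·-0.741) / (9) = 0.447
  x2 = (5 - (-1)·0.447 - (4)·-0.741) / (6) = 1.402
  x3 = (-2 - (1)·0.447 - (1)·1.402) / (5) = -0.770
Iteration 3:
  x1 = (2 - (-3)·1.402 - (-3)·-0.770) / (9) = 0.433
  x2 = (5 - (-1)·0.433 - (4)·-0.770) / (6) = 1.419
  x3 = (-2 - (1)·0.433 - (1)·1.419) / (5) = -0.770
Change: (-0.014, 0.017, 0.000) → max |·| = 0.017

0.017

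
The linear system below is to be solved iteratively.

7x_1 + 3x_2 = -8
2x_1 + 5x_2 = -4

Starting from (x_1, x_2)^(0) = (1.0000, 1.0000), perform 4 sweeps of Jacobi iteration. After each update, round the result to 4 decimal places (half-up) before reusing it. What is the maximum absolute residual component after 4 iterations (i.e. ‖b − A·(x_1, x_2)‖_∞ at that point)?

Iteration 1:
  x_1 = (-8 - (3)·1.0000) / (7) = -1.5714
  x_2 = (-4 - (2)·1.0000) / (5) = -1.2000
Iteration 2:
  x_1 = (-8 - (3)·-1.2000) / (7) = -0.6286
  x_2 = (-4 - (2)·-1.5714) / (5) = -0.1714
Iteration 3:
  x_1 = (-8 - (3)·-0.1714) / (7) = -1.0694
  x_2 = (-4 - (2)·-0.6286) / (5) = -0.5486
Iteration 4:
  x_1 = (-8 - (3)·-0.5486) / (7) = -0.9077
  x_2 = (-4 - (2)·-1.0694) / (5) = -0.3722
Residual b − A·x = (-0.5295, -0.3236); ∞-norm = 0.5295

0.5295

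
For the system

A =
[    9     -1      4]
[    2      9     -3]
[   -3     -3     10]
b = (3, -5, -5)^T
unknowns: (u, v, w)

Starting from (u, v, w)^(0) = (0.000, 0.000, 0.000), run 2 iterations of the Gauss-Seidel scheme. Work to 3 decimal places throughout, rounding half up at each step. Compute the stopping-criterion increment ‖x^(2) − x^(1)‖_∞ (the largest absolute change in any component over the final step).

Iteration 1:
  u = (3 - (-1)·0.000 - (4)·0.000) / (9) = 0.333
  v = (-5 - (2)·0.333 - (-3)·0.000) / (9) = -0.630
  w = (-5 - (-3)·0.333 - (-3)·-0.630) / (10) = -0.589
Iteration 2:
  u = (3 - (-1)·-0.630 - (4)·-0.589) / (9) = 0.525
  v = (-5 - (2)·0.525 - (-3)·-0.589) / (9) = -0.869
  w = (-5 - (-3)·0.525 - (-3)·-0.869) / (10) = -0.603
Change: (0.192, -0.239, -0.014) → max |·| = 0.239

0.239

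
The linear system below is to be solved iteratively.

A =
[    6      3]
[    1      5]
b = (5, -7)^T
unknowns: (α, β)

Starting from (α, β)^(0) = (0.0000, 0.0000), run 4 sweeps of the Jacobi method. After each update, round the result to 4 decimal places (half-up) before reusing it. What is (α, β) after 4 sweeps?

(1.6867, -1.7233)

Iteration 1:
  α = (5 - (3)·0.0000) / (6) = 0.8333
  β = (-7 - (1)·0.0000) / (5) = -1.4000
Iteration 2:
  α = (5 - (3)·-1.4000) / (6) = 1.5333
  β = (-7 - (1)·0.8333) / (5) = -1.5667
Iteration 3:
  α = (5 - (3)·-1.5667) / (6) = 1.6167
  β = (-7 - (1)·1.5333) / (5) = -1.7067
Iteration 4:
  α = (5 - (3)·-1.7067) / (6) = 1.6867
  β = (-7 - (1)·1.6167) / (5) = -1.7233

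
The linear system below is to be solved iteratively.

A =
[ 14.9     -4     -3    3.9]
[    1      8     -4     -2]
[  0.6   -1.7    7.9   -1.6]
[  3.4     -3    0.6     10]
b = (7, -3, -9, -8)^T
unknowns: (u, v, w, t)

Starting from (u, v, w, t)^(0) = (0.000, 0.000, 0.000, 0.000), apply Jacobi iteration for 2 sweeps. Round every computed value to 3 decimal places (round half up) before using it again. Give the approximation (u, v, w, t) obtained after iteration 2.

(0.349, -1.203, -1.418, -1.004)

Iteration 1:
  u = (7 - (-4)·0.000 - (-3)·0.000 - (3.9)·0.000) / (14.9) = 0.470
  v = (-3 - (1)·0.000 - (-4)·0.000 - (-2)·0.000) / (8) = -0.375
  w = (-9 - (0.6)·0.000 - (-1.7)·0.000 - (-1.6)·0.000) / (7.9) = -1.139
  t = (-8 - (3.4)·0.000 - (-3)·0.000 - (0.6)·0.000) / (10) = -0.800
Iteration 2:
  u = (7 - (-4)·-0.375 - (-3)·-1.139 - (3.9)·-0.800) / (14.9) = 0.349
  v = (-3 - (1)·0.470 - (-4)·-1.139 - (-2)·-0.800) / (8) = -1.203
  w = (-9 - (0.6)·0.470 - (-1.7)·-0.375 - (-1.6)·-0.800) / (7.9) = -1.418
  t = (-8 - (3.4)·0.470 - (-3)·-0.375 - (0.6)·-1.139) / (10) = -1.004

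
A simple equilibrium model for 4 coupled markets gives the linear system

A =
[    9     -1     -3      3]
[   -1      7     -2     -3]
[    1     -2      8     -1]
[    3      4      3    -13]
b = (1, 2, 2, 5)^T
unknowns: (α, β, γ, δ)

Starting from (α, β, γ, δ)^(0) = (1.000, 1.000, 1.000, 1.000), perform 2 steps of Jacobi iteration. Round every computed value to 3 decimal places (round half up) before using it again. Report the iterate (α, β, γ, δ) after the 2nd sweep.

(0.276, 0.625, 0.556, 0.134)

Iteration 1:
  α = (1 - (-1)·1.000 - (-3)·1.000 - (3)·1.000) / (9) = 0.222
  β = (2 - (-1)·1.000 - (-2)·1.000 - (-3)·1.000) / (7) = 1.143
  γ = (2 - (1)·1.000 - (-2)·1.000 - (-1)·1.000) / (8) = 0.500
  δ = (5 - (3)·1.000 - (4)·1.000 - (3)·1.000) / (-13) = 0.385
Iteration 2:
  α = (1 - (-1)·1.143 - (-3)·0.500 - (3)·0.385) / (9) = 0.276
  β = (2 - (-1)·0.222 - (-2)·0.500 - (-3)·0.385) / (7) = 0.625
  γ = (2 - (1)·0.222 - (-2)·1.143 - (-1)·0.385) / (8) = 0.556
  δ = (5 - (3)·0.222 - (4)·1.143 - (3)·0.500) / (-13) = 0.134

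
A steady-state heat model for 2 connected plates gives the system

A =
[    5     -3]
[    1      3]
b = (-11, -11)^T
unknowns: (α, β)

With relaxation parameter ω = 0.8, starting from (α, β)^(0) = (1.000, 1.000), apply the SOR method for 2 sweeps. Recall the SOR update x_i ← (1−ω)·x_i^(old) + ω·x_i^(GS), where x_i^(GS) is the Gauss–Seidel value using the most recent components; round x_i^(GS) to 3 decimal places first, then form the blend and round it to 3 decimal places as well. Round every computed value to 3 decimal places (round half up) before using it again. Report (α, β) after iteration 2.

(-3.150, -2.583)

Iteration 1:
  α: GS value = (-11 - (-3)·1.000) / (5) = -1.600;  α ← (1−ω)·1.000 + ω·-1.600 = -1.080
  β: GS value = (-11 - (1)·-1.080) / (3) = -3.307;  β ← (1−ω)·1.000 + ω·-3.307 = -2.446
Iteration 2:
  α: GS value = (-11 - (-3)·-2.446) / (5) = -3.668;  α ← (1−ω)·-1.080 + ω·-3.668 = -3.150
  β: GS value = (-11 - (1)·-3.150) / (3) = -2.617;  β ← (1−ω)·-2.446 + ω·-2.617 = -2.583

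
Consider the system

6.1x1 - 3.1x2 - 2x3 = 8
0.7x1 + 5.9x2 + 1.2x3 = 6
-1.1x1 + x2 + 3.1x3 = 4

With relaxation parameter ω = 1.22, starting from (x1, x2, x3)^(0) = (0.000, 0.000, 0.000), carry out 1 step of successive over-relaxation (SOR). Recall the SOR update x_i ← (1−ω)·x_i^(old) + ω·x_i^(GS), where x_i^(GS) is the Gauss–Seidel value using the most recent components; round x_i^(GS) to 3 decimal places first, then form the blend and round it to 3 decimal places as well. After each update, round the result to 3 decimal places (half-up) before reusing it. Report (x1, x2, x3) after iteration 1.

Iteration 1:
  x1: GS value = (8 - (-3.1)·0.000 - (-2)·0.000) / (6.1) = 1.311;  x1 ← (1−ω)·0.000 + ω·1.311 = 1.599
  x2: GS value = (6 - (0.7)·1.599 - (1.2)·0.000) / (5.9) = 0.827;  x2 ← (1−ω)·0.000 + ω·0.827 = 1.009
  x3: GS value = (4 - (-1.1)·1.599 - (1)·1.009) / (3.1) = 1.532;  x3 ← (1−ω)·0.000 + ω·1.532 = 1.869

(1.599, 1.009, 1.869)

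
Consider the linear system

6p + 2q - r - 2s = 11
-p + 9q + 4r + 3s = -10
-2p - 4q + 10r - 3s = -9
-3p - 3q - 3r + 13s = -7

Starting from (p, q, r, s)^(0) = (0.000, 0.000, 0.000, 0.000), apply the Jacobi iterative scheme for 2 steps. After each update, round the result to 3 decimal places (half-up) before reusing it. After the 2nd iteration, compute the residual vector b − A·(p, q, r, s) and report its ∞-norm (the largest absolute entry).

3.086

Iteration 1:
  p = (11 - (2)·0.000 - (-1)·0.000 - (-2)·0.000) / (6) = 1.833
  q = (-10 - (-1)·0.000 - (4)·0.000 - (3)·0.000) / (9) = -1.111
  r = (-9 - (-2)·0.000 - (-4)·0.000 - (-3)·0.000) / (10) = -0.900
  s = (-7 - (-3)·0.000 - (-3)·0.000 - (-3)·0.000) / (13) = -0.538
Iteration 2:
  p = (11 - (2)·-1.111 - (-1)·-0.900 - (-2)·-0.538) / (6) = 1.874
  q = (-10 - (-1)·1.833 - (4)·-0.900 - (3)·-0.538) / (9) = -0.328
  r = (-9 - (-2)·1.833 - (-4)·-1.111 - (-3)·-0.538) / (10) = -1.139
  s = (-7 - (-3)·1.833 - (-3)·-1.111 - (-3)·-0.900) / (13) = -0.580
Residual b − A·x = (-1.887, 1.122, 3.086, 1.761); ∞-norm = 3.086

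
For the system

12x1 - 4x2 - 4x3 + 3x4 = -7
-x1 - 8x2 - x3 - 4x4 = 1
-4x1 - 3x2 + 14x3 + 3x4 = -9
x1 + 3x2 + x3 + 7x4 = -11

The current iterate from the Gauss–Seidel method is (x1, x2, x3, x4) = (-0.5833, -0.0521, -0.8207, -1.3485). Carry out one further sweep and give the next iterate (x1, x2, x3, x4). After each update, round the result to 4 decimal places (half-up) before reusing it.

(-0.5371, 0.7190, -0.3533, -1.7524)

One sweep:
  x1 = (-7 - (-4)·-0.0521 - (-4)·-0.8207 - (3)·-1.3485) / (12) = -0.5371
  x2 = (1 - (-1)·-0.5371 - (-1)·-0.8207 - (-4)·-1.3485) / (-8) = 0.7190
  x3 = (-9 - (-4)·-0.5371 - (-3)·0.7190 - (3)·-1.3485) / (14) = -0.3533
  x4 = (-11 - (1)·-0.5371 - (3)·0.7190 - (1)·-0.3533) / (7) = -1.7524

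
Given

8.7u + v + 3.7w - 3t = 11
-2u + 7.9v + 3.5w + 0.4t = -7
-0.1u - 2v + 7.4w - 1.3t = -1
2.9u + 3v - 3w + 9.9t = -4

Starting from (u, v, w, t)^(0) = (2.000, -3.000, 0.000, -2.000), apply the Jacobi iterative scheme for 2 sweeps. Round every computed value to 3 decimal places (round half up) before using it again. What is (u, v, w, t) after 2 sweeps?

(1.809, -0.086, -0.212, -0.974)

Iteration 1:
  u = (11 - (1)·-3.000 - (3.7)·0.000 - (-3)·-2.000) / (8.7) = 0.920
  v = (-7 - (-2)·2.000 - (3.5)·0.000 - (0.4)·-2.000) / (7.9) = -0.278
  w = (-1 - (-0.1)·2.000 - (-2)·-3.000 - (-1.3)·-2.000) / (7.4) = -1.270
  t = (-4 - (2.9)·2.000 - (3)·-3.000 - (-3)·0.000) / (9.9) = -0.081
Iteration 2:
  u = (11 - (1)·-0.278 - (3.7)·-1.270 - (-3)·-0.081) / (8.7) = 1.809
  v = (-7 - (-2)·0.920 - (3.5)·-1.270 - (0.4)·-0.081) / (7.9) = -0.086
  w = (-1 - (-0.1)·0.920 - (-2)·-0.278 - (-1.3)·-0.081) / (7.4) = -0.212
  t = (-4 - (2.9)·0.920 - (3)·-0.278 - (-3)·-1.270) / (9.9) = -0.974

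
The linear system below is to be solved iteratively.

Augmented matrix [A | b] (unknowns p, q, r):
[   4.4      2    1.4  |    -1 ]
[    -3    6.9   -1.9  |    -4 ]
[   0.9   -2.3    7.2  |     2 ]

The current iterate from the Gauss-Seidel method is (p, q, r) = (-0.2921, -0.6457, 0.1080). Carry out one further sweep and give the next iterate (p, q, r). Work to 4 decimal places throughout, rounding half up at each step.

(0.0319, -0.5361, 0.1025)

One sweep:
  p = (-1 - (2)·-0.6457 - (1.4)·0.1080) / (4.4) = 0.0319
  q = (-4 - (-3)·0.0319 - (-1.9)·0.1080) / (6.9) = -0.5361
  r = (2 - (0.9)·0.0319 - (-2.3)·-0.5361) / (7.2) = 0.1025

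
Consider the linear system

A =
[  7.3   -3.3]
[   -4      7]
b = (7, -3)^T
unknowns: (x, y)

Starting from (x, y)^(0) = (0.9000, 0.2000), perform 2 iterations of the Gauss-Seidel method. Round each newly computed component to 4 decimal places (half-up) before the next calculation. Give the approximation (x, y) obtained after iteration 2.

Iteration 1:
  x = (7 - (-3.3)·0.2000) / (7.3) = 1.0493
  y = (-3 - (-4)·1.0493) / (7) = 0.1710
Iteration 2:
  x = (7 - (-3.3)·0.1710) / (7.3) = 1.0362
  y = (-3 - (-4)·1.0362) / (7) = 0.1635

(1.0362, 0.1635)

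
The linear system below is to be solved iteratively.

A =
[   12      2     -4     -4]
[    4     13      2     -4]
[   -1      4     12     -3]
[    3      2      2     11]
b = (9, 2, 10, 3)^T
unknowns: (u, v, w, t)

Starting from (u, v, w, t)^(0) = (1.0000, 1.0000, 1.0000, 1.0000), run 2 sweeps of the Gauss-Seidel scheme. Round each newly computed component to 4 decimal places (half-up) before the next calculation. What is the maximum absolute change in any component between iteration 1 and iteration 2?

Iteration 1:
  u = (9 - (2)·1.0000 - (-4)·1.0000 - (-4)·1.0000) / (12) = 1.2500
  v = (2 - (4)·1.2500 - (2)·1.0000 - (-4)·1.0000) / (13) = -0.0769
  w = (10 - (-1)·1.2500 - (4)·-0.0769 - (-3)·1.0000) / (12) = 1.2131
  t = (3 - (3)·1.2500 - (2)·-0.0769 - (2)·1.2131) / (11) = -0.2748
Iteration 2:
  u = (9 - (2)·-0.0769 - (-4)·1.2131 - (-4)·-0.2748) / (12) = 1.0756
  v = (2 - (4)·1.0756 - (2)·1.2131 - (-4)·-0.2748) / (13) = -0.4483
  w = (10 - (-1)·1.0756 - (4)·-0.4483 - (-3)·-0.2748) / (12) = 1.0037
  t = (3 - (3)·1.0756 - (2)·-0.4483 - (2)·1.0037) / (11) = -0.1216
Change: (-0.1744, -0.3714, -0.2094, 0.1532) → max |·| = 0.3714

0.3714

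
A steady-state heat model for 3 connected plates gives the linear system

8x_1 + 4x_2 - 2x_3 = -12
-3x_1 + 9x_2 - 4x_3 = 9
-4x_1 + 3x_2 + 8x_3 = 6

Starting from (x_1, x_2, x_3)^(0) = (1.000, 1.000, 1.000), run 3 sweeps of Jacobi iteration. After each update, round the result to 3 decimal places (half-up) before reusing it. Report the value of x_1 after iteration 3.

Iteration 1:
  x_1 = (-12 - (4)·1.000 - (-2)·1.000) / (8) = -1.750
  x_2 = (9 - (-3)·1.000 - (-4)·1.000) / (9) = 1.778
  x_3 = (6 - (-4)·1.000 - (3)·1.000) / (8) = 0.875
Iteration 2:
  x_1 = (-12 - (4)·1.778 - (-2)·0.875) / (8) = -2.170
  x_2 = (9 - (-3)·-1.750 - (-4)·0.875) / (9) = 0.806
  x_3 = (6 - (-4)·-1.750 - (3)·1.778) / (8) = -0.792
Iteration 3:
  x_1 = (-12 - (4)·0.806 - (-2)·-0.792) / (8) = -2.101
  x_2 = (9 - (-3)·-2.170 - (-4)·-0.792) / (9) = -0.075
  x_3 = (6 - (-4)·-2.170 - (3)·0.806) / (8) = -0.637

-2.101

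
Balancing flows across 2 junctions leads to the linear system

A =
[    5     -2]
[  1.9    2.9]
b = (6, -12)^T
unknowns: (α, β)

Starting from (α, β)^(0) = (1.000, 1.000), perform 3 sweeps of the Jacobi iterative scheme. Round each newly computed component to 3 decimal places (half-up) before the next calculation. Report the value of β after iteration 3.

-3.668

Iteration 1:
  α = (6 - (-2)·1.000) / (5) = 1.600
  β = (-12 - (1.9)·1.000) / (2.9) = -4.793
Iteration 2:
  α = (6 - (-2)·-4.793) / (5) = -0.717
  β = (-12 - (1.9)·1.600) / (2.9) = -5.186
Iteration 3:
  α = (6 - (-2)·-5.186) / (5) = -0.874
  β = (-12 - (1.9)·-0.717) / (2.9) = -3.668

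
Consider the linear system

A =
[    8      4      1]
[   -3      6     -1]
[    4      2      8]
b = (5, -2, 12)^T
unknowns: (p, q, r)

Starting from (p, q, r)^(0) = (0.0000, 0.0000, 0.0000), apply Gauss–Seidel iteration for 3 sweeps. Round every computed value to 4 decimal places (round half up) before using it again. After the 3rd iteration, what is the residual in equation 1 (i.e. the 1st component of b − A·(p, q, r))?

0.0721

Iteration 1:
  p = (5 - (4)·0.0000 - (1)·0.0000) / (8) = 0.6250
  q = (-2 - (-3)·0.6250 - (-1)·0.0000) / (6) = -0.0208
  r = (12 - (4)·0.6250 - (2)·-0.0208) / (8) = 1.1927
Iteration 2:
  p = (5 - (4)·-0.0208 - (1)·1.1927) / (8) = 0.4863
  q = (-2 - (-3)·0.4863 - (-1)·1.1927) / (6) = 0.1086
  r = (12 - (4)·0.4863 - (2)·0.1086) / (8) = 1.2297
Iteration 3:
  p = (5 - (4)·0.1086 - (1)·1.2297) / (8) = 0.4170
  q = (-2 - (-3)·0.4170 - (-1)·1.2297) / (6) = 0.0801
  r = (12 - (4)·0.4170 - (2)·0.0801) / (8) = 1.2715
Residual b − A·x = (0.0721, 0.0419, -0.0002)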